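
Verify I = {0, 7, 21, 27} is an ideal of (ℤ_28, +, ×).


Check ideal conditions for I = {0, 7, 21, 27} in ℤ_28:
(1) I is an additive subgroup? No
(2) For r ∈ ℤ_28 and a ∈ I: r·a ∈ I? No  [counterexample: r=2, a=7, r·a mod 28 = 14 ∉ I]

No, I is not an ideal of ℤ_28


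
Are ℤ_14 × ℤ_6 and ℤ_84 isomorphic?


Comparing ℤ_14 × ℤ_6 and ℤ_84:
gcd(14,6) = 2 ≠ 1. Max element order in ℤ_14×ℤ_6 is lcm(14,6) = 42 < 84, so it has no element of order 84

No, ℤ_14 × ℤ_6 ≇ ℤ_84


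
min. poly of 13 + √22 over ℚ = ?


Let α = 13 + √22. Then α - 13 = √22, so (α - 13)² = 22, giving α² - 26α + 147 = 0. Degree 2 and α ∉ ℚ, so this is the minimal polynomial.

Minimal polynomial: x² - 26x + 147


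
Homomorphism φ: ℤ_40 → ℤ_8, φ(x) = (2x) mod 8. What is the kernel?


Kernel = preimage of identity
ker(φ) = {x ∈ ℤ_40 : 2x ≡ 0 (mod 8)}. Since 8 | 40, φ is well-defined. The kernel is the cyclic subgroup ⟨4⟩ of ℤ_40 (order 10), i.e. {0, 4, 8, 12, 16, 20, 24, 28, 32, 36}

ker(φ) = {0, 4, 8, 12, 16, 20, 24, 28, 32, 36}


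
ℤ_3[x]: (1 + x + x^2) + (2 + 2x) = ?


Add coefficients mod 3:
x^0: 1 + 2 = 0 (mod 3)
x^1: 1 + 2 = 0 (mod 3)
x^2: 1 + 0 = 1 (mod 3)
Result: x^2

f + g = x^2


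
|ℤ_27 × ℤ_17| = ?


|A × B| = |A| · |B|
|ℤ_27 × ℤ_17| = 27 × 17 = 459

|ℤ_27 × ℤ_17| = 459


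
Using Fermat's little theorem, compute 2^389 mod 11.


Fermat's little theorem: if p is prime and gcd(a,p)=1, then a^(p-1) ≡ 1 (mod p)
p = 11 is prime, gcd(2,11) = 1
Reduce exponent: 389 mod 10 = 9
So 2^389 ≡ 2^9 (mod 11)
2^9 mod 11 = 6

2^389 ≡ 6 (mod 11)


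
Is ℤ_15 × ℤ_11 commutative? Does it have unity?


Direct product ring; commutative with unity (1,1); but (1,0)·(0,1) = (0,0) gives zero divisors, so not an integral domain
Commutative: Yes
Integral domain: No
Has unity: Yes

ℤ_15 × ℤ_11: Commutative=Yes, Unity=Yes


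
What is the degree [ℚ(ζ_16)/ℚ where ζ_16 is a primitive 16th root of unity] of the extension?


[ℚ(ζ_n):ℚ] = deg Φ_n(x) = φ(n). Here φ(16) = 8

[ℚ(ζ_16)/ℚ where ζ_16 is a primitive 16th root of unity] = 8


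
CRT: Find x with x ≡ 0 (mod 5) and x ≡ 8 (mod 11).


m₁ = 5, m₂ = 11, gcd = 1, so CRT applies. M = m₁·m₂ = 55
Let M₁ = M/m₁ = 11, M₂ = M/m₂ = 5
Find y₁ ≡ M₁⁻¹ (mod m₁): 11⁻¹ ≡ 1 (mod 5)
Find y₂ ≡ M₂⁻¹ (mod m₂): 5⁻¹ ≡ 9 (mod 11)
x = a₁·M₁·y₁ + a₂·M₂·y₂ = 0·11·1 + 8·5·9 = 360
Reduce mod 55: x ≡ 30
Check: 30 mod 5 = 0 ✓, 30 mod 11 = 8 ✓

x ≡ 30 (mod 55)


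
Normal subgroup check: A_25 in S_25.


H = A_25 in S_25
A_25 has index 2 in S_25, and every subgroup of index 2 is normal

Yes, normal subgroup


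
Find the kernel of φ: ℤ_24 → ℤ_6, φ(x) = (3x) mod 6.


Kernel = preimage of identity
ker(φ) = {x ∈ ℤ_24 : 3x ≡ 0 (mod 6)}. Since 6 | 24, φ is well-defined. The kernel is the cyclic subgroup ⟨2⟩ of ℤ_24 (order 12), i.e. {0, 2, 4, 6, 8, 10, 12, 14, 16, 18, 20, 22}

ker(φ) = {0, 2, 4, 6, 8, 10, 12, 14, 16, 18, 20, 22}


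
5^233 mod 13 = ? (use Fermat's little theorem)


Fermat's little theorem: if p is prime and gcd(a,p)=1, then a^(p-1) ≡ 1 (mod p)
p = 13 is prime, gcd(5,13) = 1
Reduce exponent: 233 mod 12 = 5
So 5^233 ≡ 5^5 (mod 13)
5^5 mod 13 = 5

5^233 ≡ 5 (mod 13)


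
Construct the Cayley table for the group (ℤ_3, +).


Elements: {0, 1, 2}
Operation: addition mod 3
Entry (a, b) = (a + b) mod 3

Cayley table:
  | 0 | 1 | 2
0 | 0 | 1 | 2
1 | 1 | 2 | 0
2 | 2 | 0 | 1


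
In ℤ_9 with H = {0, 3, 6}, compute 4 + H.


4 + H = {4 + h (mod 9) : h ∈ H}
4+0=4, 4+3=7, 4+6=1
4 + H = {1, 4, 7} = 1 + H

4 + H = {1, 4, 7}


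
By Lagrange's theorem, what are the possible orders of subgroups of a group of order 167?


Lagrange's theorem: |H| divides |G|
|G| = 167
Divisors of 167: 1, 167

Possible subgroup orders: {1, 167}


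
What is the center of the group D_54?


Z(G) = {g ∈ G | gx = xg for all x ∈ G}
For even n, Z(D_n) = {e, r^(n/2)}: the 180° rotation r^27 commutes with every reflection and rotation

Z(D_54) = {e, r^27}


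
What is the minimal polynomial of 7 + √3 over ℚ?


Let α = 7 + √3. Then α - 7 = √3, so (α - 7)² = 3, giving α² - 14α + 46 = 0. Degree 2 and α ∉ ℚ, so this is the minimal polynomial.

Minimal polynomial: x² - 14x + 46


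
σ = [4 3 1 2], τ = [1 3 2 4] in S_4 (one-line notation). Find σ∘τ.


σ∘τ: apply τ first, then σ
1 →τ 1 →σ 4
2 →τ 3 →σ 1
3 →τ 2 →σ 3
4 →τ 4 →σ 2

σ∘τ = [4 1 3 2]


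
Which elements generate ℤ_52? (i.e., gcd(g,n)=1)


g generates ℤ_n iff gcd(g,n) = 1
Prime factors of 52: 2, 13
Generators are g ∈ {1,...,51} not divisible by any of these primes.
Generators: {1, 3, 5, 7, 9, 11, 15, 17, 19, 21, 23, 25, 27, 29, 31, 33, 35, 37, 41, 43, 45, 47, 49, 51}
Number of generators = φ(52) = 24

Generators of ℤ_52 = {1, 3, 5, 7, 9, 11, 15, 17, 19, 21, 23, 25, 27, 29, 31, 33, 35, 37, 41, 43, 45, 47, 49, 51}


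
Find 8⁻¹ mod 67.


Use the extended Euclidean algorithm to write 1 = 8·s + 67·t; then s mod 67 is the inverse.
Euclidean algorithm:
  8 = 0·67 + 8
  67 = 8·8 + 3
  8 = 2·3 + 2
  3 = 1·2 + 1
  2 = 2·1 + 0
gcd(8,67) = 1
Back-substitution gives: 8·(-25) + 67·(3) = 1
So 8⁻¹ ≡ -25 ≡ 42 (mod 67)
Check: 8 × 42 = 336 ≡ 1 (mod 67) ✓

8⁻¹ ≡ 42 (mod 67)


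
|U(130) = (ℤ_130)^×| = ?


U(n) is the group of units mod n; |U(n)| = φ(n)
|U(130)| = φ(130) = 48

|U(130) = (ℤ_130)^×| = 48


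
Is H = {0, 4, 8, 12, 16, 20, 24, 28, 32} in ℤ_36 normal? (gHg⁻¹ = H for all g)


H = {0, 4, 8, 12, 16, 20, 24, 28, 32} in ℤ_36
ℤ_36 is abelian; every subgroup of an abelian group is normal

Yes, normal subgroup


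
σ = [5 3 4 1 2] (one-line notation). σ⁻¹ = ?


To find σ⁻¹, swap domain and range:
σ(1) = 5 → σ⁻¹(5) = 1
σ(2) = 3 → σ⁻¹(3) = 2
σ(3) = 4 → σ⁻¹(4) = 3
σ(4) = 1 → σ⁻¹(1) = 4
σ(5) = 2 → σ⁻¹(2) = 5

σ⁻¹ = [4 5 2 3 1]


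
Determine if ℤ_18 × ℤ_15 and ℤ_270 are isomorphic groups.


Comparing ℤ_18 × ℤ_15 and ℤ_270:
gcd(18,15) = 3 ≠ 1. Max element order in ℤ_18×ℤ_15 is lcm(18,15) = 90 < 270, so it has no element of order 270

No, ℤ_18 × ℤ_15 ≇ ℤ_270


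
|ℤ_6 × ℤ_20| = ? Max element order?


|ℤ_6 × ℤ_20| = 6 × 20 = 120
Max element order = lcm(6,20) = 60
Cyclic? No (gcd=2)

|ℤ_6×ℤ_20| = 120, max element order = 60


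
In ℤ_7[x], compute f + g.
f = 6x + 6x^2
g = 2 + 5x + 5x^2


Add coefficients mod 7:
x^0: 0 + 2 = 2 (mod 7)
x^1: 6 + 5 = 4 (mod 7)
x^2: 6 + 5 = 4 (mod 7)
Result: 2 + 4x + 4x^2

f + g = 2 + 4x + 4x^2


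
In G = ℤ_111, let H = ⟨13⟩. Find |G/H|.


|⟨13⟩| = n / gcd(13, 111) = 111 / 1 = 111
H is normal (ℤ_111 is abelian).
|G/H| = |G| / |H| = 111 / 111 = 1

|G/H| = 1


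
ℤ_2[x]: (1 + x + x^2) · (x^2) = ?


Expand and collect like terms; reduce coefficients mod 2:
x^0: 1·0 = 0 ≡ 0 (mod 2)
x^1: 1·0 + 1·0 = 0 ≡ 0 (mod 2)
x^2: 1·1 + 1·0 + 1·0 = 1 ≡ 1 (mod 2)
x^3: 1·1 + 1·0 = 1 ≡ 1 (mod 2)
x^4: 1·1 = 1 ≡ 1 (mod 2)
Result: x^2 + x^3 + x^4

f · g = x^2 + x^3 + x^4


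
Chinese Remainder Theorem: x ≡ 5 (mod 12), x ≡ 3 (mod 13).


m₁ = 12, m₂ = 13, gcd = 1, so CRT applies. M = m₁·m₂ = 156
Let M₁ = M/m₁ = 13, M₂ = M/m₂ = 12
Find y₁ ≡ M₁⁻¹ (mod m₁): 13⁻¹ ≡ 1 (mod 12)
Find y₂ ≡ M₂⁻¹ (mod m₂): 12⁻¹ ≡ 12 (mod 13)
x = a₁·M₁·y₁ + a₂·M₂·y₂ = 5·13·1 + 3·12·12 = 497
Reduce mod 156: x ≡ 29
Check: 29 mod 12 = 5 ✓, 29 mod 13 = 3 ✓

x ≡ 29 (mod 156)


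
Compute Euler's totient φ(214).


Factor n: 214 = 2 × 107
φ(n) = n · ∏(1 - 1/p) over distinct primes p | n
φ(214) = 214 · (1 - 1/2) · (1 - 1/107) = 106

φ(214) = 106


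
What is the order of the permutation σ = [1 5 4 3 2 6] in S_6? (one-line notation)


Cycle decomposition: (2 5) (3 4)
Cycle lengths: 2, 2
Order = lcm(2, 2) = 2

ord(σ) = 2


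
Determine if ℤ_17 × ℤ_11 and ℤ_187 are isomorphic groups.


Comparing ℤ_17 × ℤ_11 and ℤ_187:
gcd(17,11) = 1, so ℤ_17 × ℤ_11 ≅ ℤ_187 (CRT)

Yes, ℤ_17 × ℤ_11 ≅ ℤ_187


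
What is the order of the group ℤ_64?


ℤ_n has n elements.

|ℤ_64| = 64


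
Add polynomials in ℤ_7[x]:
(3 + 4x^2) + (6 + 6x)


Add coefficients mod 7:
x^0: 3 + 6 = 2 (mod 7)
x^1: 0 + 6 = 6 (mod 7)
x^2: 4 + 0 = 4 (mod 7)
Result: 2 + 6x + 4x^2

f + g = 2 + 6x + 4x^2


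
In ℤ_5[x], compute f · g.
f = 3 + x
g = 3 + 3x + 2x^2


Expand and collect like terms; reduce coefficients mod 5:
x^0: 3·3 = 9 ≡ 4 (mod 5)
x^1: 3·3 + 1·3 = 12 ≡ 2 (mod 5)
x^2: 3·2 + 1·3 = 9 ≡ 4 (mod 5)
x^3: 1·2 = 2 ≡ 2 (mod 5)
Result: 4 + 2x + 4x^2 + 2x^3

f · g = 4 + 2x + 4x^2 + 2x^3


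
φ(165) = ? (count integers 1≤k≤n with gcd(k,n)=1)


Factor n: 165 = 3 × 5 × 11
φ(n) = n · ∏(1 - 1/p) over distinct primes p | n
φ(165) = 165 · (1 - 1/3) · (1 - 1/5) · (1 - 1/11) = 80

φ(165) = 80


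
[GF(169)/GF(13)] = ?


GF(169) = GF(13^2), so the extension degree is 2

[GF(169)/GF(13)] = 2


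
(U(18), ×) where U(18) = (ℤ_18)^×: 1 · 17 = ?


Operation: multiplication mod 18
1 · 17 = (a × b) mod 18 with a = 1, b = 17

1 · 17 = 17


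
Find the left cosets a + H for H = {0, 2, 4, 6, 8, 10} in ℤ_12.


H = {0, 2, 4, 6, 8, 10}, |H| = 6
Number of cosets = |G|/|H| = 12/6 = 2
0 + H = {0, 2, 4, 6, 8, 10}
1 + H = {1, 3, 5, 7, 9, 11}

Cosets: 0+H={0,2,4,6,8,10}; 1+H={1,3,5,7,9,11}


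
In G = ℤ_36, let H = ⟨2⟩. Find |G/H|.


|⟨2⟩| = n / gcd(2, 36) = 36 / 2 = 18
H is normal (ℤ_36 is abelian).
|G/H| = |G| / |H| = 36 / 18 = 2

|G/H| = 2


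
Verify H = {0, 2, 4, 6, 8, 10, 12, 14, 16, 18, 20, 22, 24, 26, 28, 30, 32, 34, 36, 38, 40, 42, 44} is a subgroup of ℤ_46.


Subgroup test for H = {0, 2, 4, 6, 8, 10, 12, 14, 16, 18, 20, 22, 24, 26, 28, 30, 32, 34, 36, 38, 40, 42, 44} in (ℤ_46, +):
(1) 0 ∈ H? Yes
(2) Closure: for all a,b ∈ H, (a+b) mod 46 ∈ H? Yes
(3) Inverses: for all a ∈ H, -a mod 46 ∈ H? Yes

Yes, H is a subgroup of ℤ_46


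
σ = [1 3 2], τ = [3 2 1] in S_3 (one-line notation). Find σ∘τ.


σ∘τ: apply τ first, then σ
1 →τ 3 →σ 2
2 →τ 2 →σ 3
3 →τ 1 →σ 1

σ∘τ = [2 3 1]


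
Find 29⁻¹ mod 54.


Use the extended Euclidean algorithm to write 1 = 29·s + 54·t; then s mod 54 is the inverse.
Euclidean algorithm:
  29 = 0·54 + 29
  54 = 1·29 + 25
  29 = 1·25 + 4
  25 = 6·4 + 1
  4 = 4·1 + 0
gcd(29,54) = 1
Back-substitution gives: 29·(-13) + 54·(7) = 1
So 29⁻¹ ≡ -13 ≡ 41 (mod 54)
Check: 29 × 41 = 1189 ≡ 1 (mod 54) ✓

29⁻¹ ≡ 41 (mod 54)


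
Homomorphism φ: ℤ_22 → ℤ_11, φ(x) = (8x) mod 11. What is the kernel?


Kernel = preimage of identity
ker(φ) = {x ∈ ℤ_22 : 8x ≡ 0 (mod 11)}. Since 11 | 22, φ is well-defined. The kernel is the cyclic subgroup ⟨11⟩ of ℤ_22 (order 2), i.e. {0, 11}

ker(φ) = {0, 11}


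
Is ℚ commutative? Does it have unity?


ℚ is a field: commutative, has unity, every nonzero element is a unit (hence an integral domain)
Commutative: Yes
Integral domain: Yes
Has unity: Yes

ℚ: Commutative=Yes, Unity=Yes


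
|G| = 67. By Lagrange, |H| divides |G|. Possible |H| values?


Lagrange's theorem: |H| divides |G|
|G| = 67
Divisors of 67: 1, 67

Possible subgroup orders: {1, 67}


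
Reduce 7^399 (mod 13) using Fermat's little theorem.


Fermat's little theorem: if p is prime and gcd(a,p)=1, then a^(p-1) ≡ 1 (mod p)
p = 13 is prime, gcd(7,13) = 1
Reduce exponent: 399 mod 12 = 3
So 7^399 ≡ 7^3 (mod 13)
7^3 mod 13 = 5

7^399 ≡ 5 (mod 13)


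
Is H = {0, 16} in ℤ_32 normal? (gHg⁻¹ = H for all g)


H = {0, 16} in ℤ_32
ℤ_32 is abelian; every subgroup of an abelian group is normal

Yes, normal subgroup


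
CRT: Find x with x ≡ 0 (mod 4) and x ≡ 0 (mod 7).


m₁ = 4, m₂ = 7, gcd = 1, so CRT applies. M = m₁·m₂ = 28
Let M₁ = M/m₁ = 7, M₂ = M/m₂ = 4
Find y₁ ≡ M₁⁻¹ (mod m₁): 7⁻¹ ≡ 3 (mod 4)
Find y₂ ≡ M₂⁻¹ (mod m₂): 4⁻¹ ≡ 2 (mod 7)
x = a₁·M₁·y₁ + a₂·M₂·y₂ = 0·7·3 + 0·4·2 = 0
Reduce mod 28: x ≡ 0
Check: 0 mod 4 = 0 ✓, 0 mod 7 = 0 ✓

x ≡ 0 (mod 28)


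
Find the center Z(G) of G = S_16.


Z(G) = {g ∈ G | gx = xg for all x ∈ G}
S_n is non-abelian for n ≥ 3; Z(S_16) is trivial

Z(S_16) = {e}


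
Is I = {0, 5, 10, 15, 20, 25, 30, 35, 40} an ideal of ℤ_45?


Check ideal conditions for I = {0, 5, 10, 15, 20, 25, 30, 35, 40} in ℤ_45:
(1) I is an additive subgroup? Yes
(2) For r ∈ ℤ_45 and a ∈ I: r·a ∈ I? Yes

Yes, I is an ideal of ℤ_45


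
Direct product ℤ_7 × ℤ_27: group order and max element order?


|ℤ_7 × ℤ_27| = 7 × 27 = 189
Max element order = lcm(7,27) = 189
Cyclic? Yes (gcd=1)

|ℤ_7×ℤ_27| = 189, max element order = 189


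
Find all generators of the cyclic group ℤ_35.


g generates ℤ_n iff gcd(g,n) = 1
Prime factors of 35: 5, 7
Generators are g ∈ {1,...,34} not divisible by any of these primes.
Generators: {1, 2, 3, 4, 6, 8, 9, 11, 12, 13, 16, 17, 18, 19, 22, 23, 24, 26, 27, 29, 31, 32, 33, 34}
Number of generators = φ(35) = 24

Generators of ℤ_35 = {1, 2, 3, 4, 6, 8, 9, 11, 12, 13, 16, 17, 18, 19, 22, 23, 24, 26, 27, 29, 31, 32, 33, 34}


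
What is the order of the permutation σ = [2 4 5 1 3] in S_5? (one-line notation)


Cycle decomposition: (1 2 4) (3 5)
Cycle lengths: 3, 2
Order = lcm(3, 2) = 6

ord(σ) = 6


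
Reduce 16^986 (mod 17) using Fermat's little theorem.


Fermat's little theorem: if p is prime and gcd(a,p)=1, then a^(p-1) ≡ 1 (mod p)
p = 17 is prime, gcd(16,17) = 1
Reduce exponent: 986 mod 16 = 10
So 16^986 ≡ 16^10 (mod 17)
16^10 mod 17 = 1

16^986 ≡ 1 (mod 17)


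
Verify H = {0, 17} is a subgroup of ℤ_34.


Subgroup test for H = {0, 17} in (ℤ_34, +):
(1) 0 ∈ H? Yes
(2) Closure: for all a,b ∈ H, (a+b) mod 34 ∈ H? Yes
(3) Inverses: for all a ∈ H, -a mod 34 ∈ H? Yes

Yes, H is a subgroup of ℤ_34


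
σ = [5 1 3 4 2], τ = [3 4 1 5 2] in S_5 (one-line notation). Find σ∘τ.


σ∘τ: apply τ first, then σ
1 →τ 3 →σ 3
2 →τ 4 →σ 4
3 →τ 1 →σ 5
4 →τ 5 →σ 2
5 →τ 2 →σ 1

σ∘τ = [3 4 5 2 1]


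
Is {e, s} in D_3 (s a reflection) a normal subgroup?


H = {e, s} in D_3 (s a reflection)
r·s·r⁻¹ = sr⁻² ≠ s for n ≥ 3, so {e, s} is not closed under conjugation

No, not a normal subgroup


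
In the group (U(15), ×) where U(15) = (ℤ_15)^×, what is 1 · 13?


Operation: multiplication mod 15
1 · 13 = (a × b) mod 15 with a = 1, b = 13

1 · 13 = 13


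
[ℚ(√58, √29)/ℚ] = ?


[ℚ(√58,√29):ℚ] = [ℚ(√58,√29):ℚ(√58)]·[ℚ(√58):ℚ] = 2·2 = 4

[ℚ(√58, √29)/ℚ] = 4


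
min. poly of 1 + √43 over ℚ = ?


Let α = 1 + √43. Then α - 1 = √43, so (α - 1)² = 43, giving α² - 2α - 42 = 0. Degree 2 and α ∉ ℚ, so this is the minimal polynomial.

Minimal polynomial: x² - 2x - 42


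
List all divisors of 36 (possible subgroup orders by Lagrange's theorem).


Lagrange's theorem: |H| divides |G|
|G| = 36
Divisors of 36: 1, 2, 3, 4, 6, 9, 12, 18, 36

Possible subgroup orders: {1, 2, 3, 4, 6, 9, 12, 18, 36}


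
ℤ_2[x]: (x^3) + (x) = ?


Add coefficients mod 2:
x^0: 0 + 0 = 0 (mod 2)
x^1: 0 + 1 = 1 (mod 2)
x^2: 0 + 0 = 0 (mod 2)
x^3: 1 + 0 = 1 (mod 2)
Result: x + x^3

f + g = x + x^3


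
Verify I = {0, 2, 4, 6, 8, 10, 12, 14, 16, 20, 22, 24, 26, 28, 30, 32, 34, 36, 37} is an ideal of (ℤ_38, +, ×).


Check ideal conditions for I = {0, 2, 4, 6, 8, 10, 12, 14, 16, 20, 22, 24, 26, 28, 30, 32, 34, 36, 37} in ℤ_38:
(1) I is an additive subgroup? No
(2) For r ∈ ℤ_38 and a ∈ I: r·a ∈ I? No  [counterexample: r=2, a=28, r·a mod 38 = 18 ∉ I]

No, I is not an ideal of ℤ_38


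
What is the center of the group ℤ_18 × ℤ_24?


Z(G) = {g ∈ G | gx = xg for all x ∈ G}
Direct product of abelian groups is abelian, so Z(G) = G

Z(ℤ_18 × ℤ_24) = ℤ_18 × ℤ_24


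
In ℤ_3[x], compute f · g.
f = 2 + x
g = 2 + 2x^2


Expand and collect like terms; reduce coefficients mod 3:
x^0: 2·2 = 4 ≡ 1 (mod 3)
x^1: 2·0 + 1·2 = 2 ≡ 2 (mod 3)
x^2: 2·2 + 1·0 = 4 ≡ 1 (mod 3)
x^3: 1·2 = 2 ≡ 2 (mod 3)
Result: 1 + 2x + x^2 + 2x^3

f · g = 1 + 2x + x^2 + 2x^3


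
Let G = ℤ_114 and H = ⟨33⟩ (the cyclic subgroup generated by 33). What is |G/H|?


|⟨33⟩| = n / gcd(33, 114) = 114 / 3 = 38
H is normal (ℤ_114 is abelian).
|G/H| = |G| / |H| = 114 / 38 = 3

|G/H| = 3


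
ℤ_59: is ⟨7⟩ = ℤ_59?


g generates ℤ_n iff gcd(g, n) = 1
gcd(7, 59) = 1
Since gcd = 1, 7 is a generator.

Yes, 7 generates ℤ_59


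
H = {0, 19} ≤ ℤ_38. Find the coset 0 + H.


0 + H = {0 + h (mod 38) : h ∈ H}
0+0=0, 0+19=19

0 + H = {0, 19}


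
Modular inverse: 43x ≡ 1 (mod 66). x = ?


Use the extended Euclidean algorithm to write 1 = 43·s + 66·t; then s mod 66 is the inverse.
Euclidean algorithm:
  43 = 0·66 + 43
  66 = 1·43 + 23
  43 = 1·23 + 20
  23 = 1·20 + 3
  20 = 6·3 + 2
  3 = 1·2 + 1
  2 = 2·1 + 0
gcd(43,66) = 1
Back-substitution gives: 43·(-23) + 66·(15) = 1
So 43⁻¹ ≡ -23 ≡ 43 (mod 66)
Check: 43 × 43 = 1849 ≡ 1 (mod 66) ✓

43⁻¹ ≡ 43 (mod 66)


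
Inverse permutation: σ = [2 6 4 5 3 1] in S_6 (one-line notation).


To find σ⁻¹, swap domain and range:
σ(1) = 2 → σ⁻¹(2) = 1
σ(2) = 6 → σ⁻¹(6) = 2
σ(3) = 4 → σ⁻¹(4) = 3
σ(4) = 5 → σ⁻¹(5) = 4
σ(5) = 3 → σ⁻¹(3) = 5
σ(6) = 1 → σ⁻¹(1) = 6

σ⁻¹ = [6 1 5 3 4 2]


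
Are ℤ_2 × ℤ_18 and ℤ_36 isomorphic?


Comparing ℤ_2 × ℤ_18 and ℤ_36:
gcd(2,18) = 2 ≠ 1. Max element order in ℤ_2×ℤ_18 is lcm(2,18) = 18 < 36, so it has no element of order 36

No, ℤ_2 × ℤ_18 ≇ ℤ_36


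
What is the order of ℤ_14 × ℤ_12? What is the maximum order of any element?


|ℤ_14 × ℤ_12| = 14 × 12 = 168
Max element order = lcm(14,12) = 84
Cyclic? No (gcd=2)

|ℤ_14×ℤ_12| = 168, max element order = 84


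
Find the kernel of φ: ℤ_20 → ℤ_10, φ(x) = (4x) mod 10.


Kernel = preimage of identity
ker(φ) = {x ∈ ℤ_20 : 4x ≡ 0 (mod 10)}. Since 10 | 20, φ is well-defined. The kernel is the cyclic subgroup ⟨5⟩ of ℤ_20 (order 4), i.e. {0, 5, 10, 15}

ker(φ) = {0, 5, 10, 15}


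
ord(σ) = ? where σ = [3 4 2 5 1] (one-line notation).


Cycle decomposition: (1 3 2 4 5)
Cycle lengths: 5
Order = lcm(5) = 5

ord(σ) = 5


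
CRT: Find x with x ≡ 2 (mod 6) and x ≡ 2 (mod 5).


m₁ = 6, m₂ = 5, gcd = 1, so CRT applies. M = m₁·m₂ = 30
Let M₁ = M/m₁ = 5, M₂ = M/m₂ = 6
Find y₁ ≡ M₁⁻¹ (mod m₁): 5⁻¹ ≡ 5 (mod 6)
Find y₂ ≡ M₂⁻¹ (mod m₂): 6⁻¹ ≡ 1 (mod 5)
x = a₁·M₁·y₁ + a₂·M₂·y₂ = 2·5·5 + 2·6·1 = 62
Reduce mod 30: x ≡ 2
Check: 2 mod 6 = 2 ✓, 2 mod 5 = 2 ✓

x ≡ 2 (mod 30)


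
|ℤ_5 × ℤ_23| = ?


|A × B| = |A| · |B|
|ℤ_5 × ℤ_23| = 5 × 23 = 115

|ℤ_5 × ℤ_23| = 115


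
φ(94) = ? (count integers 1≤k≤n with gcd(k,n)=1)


Factor n: 94 = 2 × 47
φ(n) = n · ∏(1 - 1/p) over distinct primes p | n
φ(94) = 94 · (1 - 1/2) · (1 - 1/47) = 46

φ(94) = 46


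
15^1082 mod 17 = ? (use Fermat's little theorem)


Fermat's little theorem: if p is prime and gcd(a,p)=1, then a^(p-1) ≡ 1 (mod p)
p = 17 is prime, gcd(15,17) = 1
Reduce exponent: 1082 mod 16 = 10
So 15^1082 ≡ 15^10 (mod 17)
15^10 mod 17 = 4

15^1082 ≡ 4 (mod 17)


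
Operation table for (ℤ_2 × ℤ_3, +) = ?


Elements: {(0,0), (0,1), (0,2), (1,0), (1,1), (1,2)}
Operation: componentwise addition mod (2, 3)
Entry (a, b) = ((a₁+b₁) mod 2, (a₂+b₂) mod 3)

Cayley table:
      | (0,0) | (0,1) | (0,2) | (1,0) | (1,1) | (1,2)
(0,0) | (0,0) | (0,1) | (0,2) | (1,0) | (1,1) | (1,2)
(0,1) | (0,1) | (0,2) | (0,0) | (1,1) | (1,2) | (1,0)
(0,2) | (0,2) | (0,0) | (0,1) | (1,2) | (1,0) | (1,1)
(1,0) | (1,0) | (1,1) | (1,2) | (0,0) | (0,1) | (0,2)
(1,1) | (1,1) | (1,2) | (1,0) | (0,1) | (0,2) | (0,0)
(1,2) | (1,2) | (1,0) | (1,1) | (0,2) | (0,0) | (0,1)


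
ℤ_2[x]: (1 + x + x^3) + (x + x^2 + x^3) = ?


Add coefficients mod 2:
x^0: 1 + 0 = 1 (mod 2)
x^1: 1 + 1 = 0 (mod 2)
x^2: 0 + 1 = 1 (mod 2)
x^3: 1 + 1 = 0 (mod 2)
Result: 1 + x^2

f + g = 1 + x^2


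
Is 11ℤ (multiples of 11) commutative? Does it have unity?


11ℤ is a commutative ring under +,× but has no multiplicative identity (1 ∉ 11ℤ); it has no zero divisors, but without unity it is not an integral domain
Commutative: Yes
Integral domain: No
Has unity: No

11ℤ (multiples of 11): Commutative=Yes, Unity=No


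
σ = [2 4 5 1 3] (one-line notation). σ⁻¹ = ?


To find σ⁻¹, swap domain and range:
σ(1) = 2 → σ⁻¹(2) = 1
σ(2) = 4 → σ⁻¹(4) = 2
σ(3) = 5 → σ⁻¹(5) = 3
σ(4) = 1 → σ⁻¹(1) = 4
σ(5) = 3 → σ⁻¹(3) = 5

σ⁻¹ = [4 1 5 2 3]


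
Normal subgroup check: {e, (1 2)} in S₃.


H = {e, (1 2)} in S₃
(1 3)(1 2)(1 3)⁻¹ = (2 3) ∉ {e, (1 2)}, so it is not normal

No, not a normal subgroup


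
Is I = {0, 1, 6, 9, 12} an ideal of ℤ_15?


Check ideal conditions for I = {0, 1, 6, 9, 12} in ℤ_15:
(1) I is an additive subgroup? No
(2) For r ∈ ℤ_15 and a ∈ I: r·a ∈ I? No  [counterexample: r=2, a=1, r·a mod 15 = 2 ∉ I]

No, I is not an ideal of ℤ_15


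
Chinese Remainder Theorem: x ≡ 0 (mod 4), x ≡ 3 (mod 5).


m₁ = 4, m₂ = 5, gcd = 1, so CRT applies. M = m₁·m₂ = 20
Let M₁ = M/m₁ = 5, M₂ = M/m₂ = 4
Find y₁ ≡ M₁⁻¹ (mod m₁): 5⁻¹ ≡ 1 (mod 4)
Find y₂ ≡ M₂⁻¹ (mod m₂): 4⁻¹ ≡ 4 (mod 5)
x = a₁·M₁·y₁ + a₂·M₂·y₂ = 0·5·1 + 3·4·4 = 48
Reduce mod 20: x ≡ 8
Check: 8 mod 4 = 0 ✓, 8 mod 5 = 3 ✓

x ≡ 8 (mod 20)


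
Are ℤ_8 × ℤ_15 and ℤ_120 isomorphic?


Comparing ℤ_8 × ℤ_15 and ℤ_120:
gcd(8,15) = 1, so ℤ_8 × ℤ_15 ≅ ℤ_120 (CRT)

Yes, ℤ_8 × ℤ_15 ≅ ℤ_120


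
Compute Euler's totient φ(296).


Factor n: 296 = 2^3 × 37
φ(n) = n · ∏(1 - 1/p) over distinct primes p | n
φ(296) = 296 · (1 - 1/2) · (1 - 1/37) = 144

φ(296) = 144


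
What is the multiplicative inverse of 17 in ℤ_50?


Use the extended Euclidean algorithm to write 1 = 17·s + 50·t; then s mod 50 is the inverse.
Euclidean algorithm:
  17 = 0·50 + 17
  50 = 2·17 + 16
  17 = 1·16 + 1
  16 = 16·1 + 0
gcd(17,50) = 1
Back-substitution gives: 17·(3) + 50·(-1) = 1
So 17⁻¹ ≡ 3 ≡ 3 (mod 50)
Check: 17 × 3 = 51 ≡ 1 (mod 50) ✓

17⁻¹ ≡ 3 (mod 50)


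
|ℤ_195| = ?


ℤ_n has n elements.

|ℤ_195| = 195


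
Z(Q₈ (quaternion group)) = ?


Z(G) = {g ∈ G | gx = xg for all x ∈ G}
In Q₈ = {±1, ±i, ±j, ±k}, only ±1 commute with every element

Z(Q₈ (quaternion group)) = {1, -1}


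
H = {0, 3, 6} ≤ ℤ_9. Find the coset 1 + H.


1 + H = {1 + h (mod 9) : h ∈ H}
1+0=1, 1+3=4, 1+6=7

1 + H = {1, 4, 7}


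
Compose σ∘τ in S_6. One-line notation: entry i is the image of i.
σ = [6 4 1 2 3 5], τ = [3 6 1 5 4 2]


σ∘τ: apply τ first, then σ
1 →τ 3 →σ 1
2 →τ 6 →σ 5
3 →τ 1 →σ 6
4 →τ 5 →σ 3
5 →τ 4 →σ 2
6 →τ 2 →σ 4

σ∘τ = [1 5 6 3 2 4]


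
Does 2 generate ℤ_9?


g generates ℤ_n iff gcd(g, n) = 1
gcd(2, 9) = 1
Since gcd = 1, 2 is a generator.

Yes, 2 generates ℤ_9


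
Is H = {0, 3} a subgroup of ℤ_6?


Subgroup test for H = {0, 3} in (ℤ_6, +):
(1) 0 ∈ H? Yes
(2) Closure: for all a,b ∈ H, (a+b) mod 6 ∈ H? Yes
(3) Inverses: for all a ∈ H, -a mod 6 ∈ H? Yes

Yes, H is a subgroup of ℤ_6


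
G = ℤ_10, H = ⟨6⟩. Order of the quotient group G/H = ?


|⟨6⟩| = n / gcd(6, 10) = 10 / 2 = 5
H is normal (ℤ_10 is abelian).
|G/H| = |G| / |H| = 10 / 5 = 2

|G/H| = 2


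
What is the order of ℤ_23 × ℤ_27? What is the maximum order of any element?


|ℤ_23 × ℤ_27| = 23 × 27 = 621
Max element order = lcm(23,27) = 621
Cyclic? Yes (gcd=1)

|ℤ_23×ℤ_27| = 621, max element order = 621


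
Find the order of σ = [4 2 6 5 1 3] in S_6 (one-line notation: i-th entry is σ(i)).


Cycle decomposition: (1 4 5) (3 6)
Cycle lengths: 3, 2
Order = lcm(3, 2) = 6

ord(σ) = 6


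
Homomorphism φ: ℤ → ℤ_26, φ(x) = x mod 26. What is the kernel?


Kernel = preimage of identity
ker(φ) = {x ∈ ℤ : x ≡ 0 (mod 26)} = 26ℤ = {0, ±26, ±52, ...}

ker(φ) = 26ℤ


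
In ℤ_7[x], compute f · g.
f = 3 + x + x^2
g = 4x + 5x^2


Expand and collect like terms; reduce coefficients mod 7:
x^0: 3·0 = 0 ≡ 0 (mod 7)
x^1: 3·4 + 1·0 = 12 ≡ 5 (mod 7)
x^2: 3·5 + 1·4 + 1·0 = 19 ≡ 5 (mod 7)
x^3: 1·5 + 1·4 = 9 ≡ 2 (mod 7)
x^4: 1·5 = 5 ≡ 5 (mod 7)
Result: 5x + 5x^2 + 2x^3 + 5x^4

f · g = 5x + 5x^2 + 2x^3 + 5x^4


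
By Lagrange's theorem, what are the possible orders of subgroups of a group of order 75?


Lagrange's theorem: |H| divides |G|
|G| = 75
Divisors of 75: 1, 3, 5, 15, 25, 75

Possible subgroup orders: {1, 3, 5, 15, 25, 75}


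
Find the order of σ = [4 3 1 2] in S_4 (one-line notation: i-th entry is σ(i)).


Cycle decomposition: (1 4 2 3)
Cycle lengths: 4
Order = lcm(4) = 4

ord(σ) = 4


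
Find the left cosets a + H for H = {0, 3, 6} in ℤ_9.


H = {0, 3, 6}, |H| = 3
Number of cosets = |G|/|H| = 9/3 = 3
0 + H = {0, 3, 6}
1 + H = {1, 4, 7}
2 + H = {2, 5, 8}

Cosets: 0+H={0,3,6}; 1+H={1,4,7}; 2+H={2,5,8}


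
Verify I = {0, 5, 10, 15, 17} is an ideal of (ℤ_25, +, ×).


Check ideal conditions for I = {0, 5, 10, 15, 17} in ℤ_25:
(1) I is an additive subgroup? No
(2) For r ∈ ℤ_25 and a ∈ I: r·a ∈ I? No  [counterexample: r=2, a=10, r·a mod 25 = 20 ∉ I]

No, I is not an ideal of ℤ_25


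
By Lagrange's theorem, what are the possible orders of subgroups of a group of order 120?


Lagrange's theorem: |H| divides |G|
|G| = 120
Divisors of 120: 1, 2, 3, 4, 5, 6, 8, 10, 12, 15, 20, 24, 30, 40, 60, 120

Possible subgroup orders: {1, 2, 3, 4, 5, 6, 8, 10, 12, 15, 20, 24, 30, 40, 60, 120}


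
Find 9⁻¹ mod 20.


Use the extended Euclidean algorithm to write 1 = 9·s + 20·t; then s mod 20 is the inverse.
Euclidean algorithm:
  9 = 0·20 + 9
  20 = 2·9 + 2
  9 = 4·2 + 1
  2 = 2·1 + 0
gcd(9,20) = 1
Back-substitution gives: 9·(9) + 20·(-4) = 1
So 9⁻¹ ≡ 9 ≡ 9 (mod 20)
Check: 9 × 9 = 81 ≡ 1 (mod 20) ✓

9⁻¹ ≡ 9 (mod 20)


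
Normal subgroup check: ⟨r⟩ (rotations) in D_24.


H = ⟨r⟩ (rotations) in D_24
The rotation subgroup ⟨r⟩ has index 2 in D_24, so it is normal

Yes, normal subgroup


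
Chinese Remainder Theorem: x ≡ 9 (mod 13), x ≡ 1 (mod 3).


m₁ = 13, m₂ = 3, gcd = 1, so CRT applies. M = m₁·m₂ = 39
Let M₁ = M/m₁ = 3, M₂ = M/m₂ = 13
Find y₁ ≡ M₁⁻¹ (mod m₁): 3⁻¹ ≡ 9 (mod 13)
Find y₂ ≡ M₂⁻¹ (mod m₂): 13⁻¹ ≡ 1 (mod 3)
x = a₁·M₁·y₁ + a₂·M₂·y₂ = 9·3·9 + 1·13·1 = 256
Reduce mod 39: x ≡ 22
Check: 22 mod 13 = 9 ✓, 22 mod 3 = 1 ✓

x ≡ 22 (mod 39)


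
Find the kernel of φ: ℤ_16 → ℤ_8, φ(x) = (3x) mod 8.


Kernel = preimage of identity
ker(φ) = {x ∈ ℤ_16 : 3x ≡ 0 (mod 8)}. Since 8 | 16, φ is well-defined. The kernel is the cyclic subgroup ⟨8⟩ of ℤ_16 (order 2), i.e. {0, 8}

ker(φ) = {0, 8}


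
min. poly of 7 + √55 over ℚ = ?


Let α = 7 + √55. Then α - 7 = √55, so (α - 7)² = 55, giving α² - 14α - 6 = 0. Degree 2 and α ∉ ℚ, so this is the minimal polynomial.

Minimal polynomial: x² - 14x - 6


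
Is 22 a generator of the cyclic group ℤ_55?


g generates ℤ_n iff gcd(g, n) = 1
gcd(22, 55) = 11
Since gcd = 11 ≠ 1, ⟨22⟩ has order 5 < 55, so 22 is not a generator.

No, 22 does not generate ℤ_55


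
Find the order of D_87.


|D_n| = 2n (n rotations and n reflections)
|D_87| = 2×87 = 174

|D_87| = 174


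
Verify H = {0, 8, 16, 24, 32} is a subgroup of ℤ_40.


Subgroup test for H = {0, 8, 16, 24, 32} in (ℤ_40, +):
(1) 0 ∈ H? Yes
(2) Closure: for all a,b ∈ H, (a+b) mod 40 ∈ H? Yes
(3) Inverses: for all a ∈ H, -a mod 40 ∈ H? Yes

Yes, H is a subgroup of ℤ_40


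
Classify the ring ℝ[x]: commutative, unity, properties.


Polynomial ring over ℝ (an integral domain) is a commutative integral domain with unity 1
Commutative: Yes
Integral domain: Yes
Has unity: Yes

ℝ[x]: Commutative=Yes, Unity=Yes


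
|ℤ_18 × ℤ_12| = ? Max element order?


|ℤ_18 × ℤ_12| = 18 × 12 = 216
Max element order = lcm(18,12) = 36
Cyclic? No (gcd=6)

|ℤ_18×ℤ_12| = 216, max element order = 36


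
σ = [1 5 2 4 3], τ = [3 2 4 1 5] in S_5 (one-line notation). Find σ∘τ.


σ∘τ: apply τ first, then σ
1 →τ 3 →σ 2
2 →τ 2 →σ 5
3 →τ 4 →σ 4
4 →τ 1 →σ 1
5 →τ 5 →σ 3

σ∘τ = [2 5 4 1 3]


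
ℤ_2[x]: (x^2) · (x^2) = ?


Expand and collect like terms; reduce coefficients mod 2:
x^0: 0·0 = 0 ≡ 0 (mod 2)
x^1: 0·0 + 0·0 = 0 ≡ 0 (mod 2)
x^2: 0·1 + 0·0 + 1·0 = 0 ≡ 0 (mod 2)
x^3: 0·1 + 1·0 = 0 ≡ 0 (mod 2)
x^4: 1·1 = 1 ≡ 1 (mod 2)
Result: x^4

f · g = x^4


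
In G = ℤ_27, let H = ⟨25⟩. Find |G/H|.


|⟨25⟩| = n / gcd(25, 27) = 27 / 1 = 27
H is normal (ℤ_27 is abelian).
|G/H| = |G| / |H| = 27 / 27 = 1

|G/H| = 1


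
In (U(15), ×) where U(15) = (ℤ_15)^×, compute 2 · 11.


Operation: multiplication mod 15
2 · 11 = (a × b) mod 15 with a = 2, b = 11

2 · 11 = 7


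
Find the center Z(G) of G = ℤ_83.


Z(G) = {g ∈ G | gx = xg for all x ∈ G}
ℤ_83 is abelian, so Z(G) = G

Z(ℤ_83) = ℤ_83


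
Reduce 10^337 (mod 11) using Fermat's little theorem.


Fermat's little theorem: if p is prime and gcd(a,p)=1, then a^(p-1) ≡ 1 (mod p)
p = 11 is prime, gcd(10,11) = 1
Reduce exponent: 337 mod 10 = 7
So 10^337 ≡ 10^7 (mod 11)
10^7 mod 11 = 10

10^337 ≡ 10 (mod 11)


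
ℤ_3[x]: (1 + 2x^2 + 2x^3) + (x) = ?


Add coefficients mod 3:
x^0: 1 + 0 = 1 (mod 3)
x^1: 0 + 1 = 1 (mod 3)
x^2: 2 + 0 = 2 (mod 3)
x^3: 2 + 0 = 2 (mod 3)
Result: 1 + x + 2x^2 + 2x^3

f + g = 1 + x + 2x^2 + 2x^3


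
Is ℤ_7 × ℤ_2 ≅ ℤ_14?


Comparing ℤ_7 × ℤ_2 and ℤ_14:
gcd(7,2) = 1, so ℤ_7 × ℤ_2 ≅ ℤ_14 (CRT)

Yes, ℤ_7 × ℤ_2 ≅ ℤ_14


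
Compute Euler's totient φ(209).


Factor n: 209 = 11 × 19
φ(n) = n · ∏(1 - 1/p) over distinct primes p | n
φ(209) = 209 · (1 - 1/11) · (1 - 1/19) = 180

φ(209) = 180


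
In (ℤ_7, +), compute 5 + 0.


Operation: addition mod 7
5 + 0 = (a + b) mod 7 with a = 5, b = 0

5 + 0 = 5


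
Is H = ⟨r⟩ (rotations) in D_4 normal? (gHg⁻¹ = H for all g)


H = ⟨r⟩ (rotations) in D_4
The rotation subgroup ⟨r⟩ has index 2 in D_4, so it is normal

Yes, normal subgroup


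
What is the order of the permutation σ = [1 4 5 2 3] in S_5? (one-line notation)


Cycle decomposition: (2 4) (3 5)
Cycle lengths: 2, 2
Order = lcm(2, 2) = 2

ord(σ) = 2


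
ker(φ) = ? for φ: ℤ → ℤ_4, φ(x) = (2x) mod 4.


Kernel = preimage of identity
ker(φ) = {x ∈ ℤ : 2x ≡ 0 (mod 4)}. gcd(2,4) = 2, so 2x ≡ 0 (mod 4) ⟺ x ≡ 0 (mod 4/2 = 2). Hence ker(φ) = 2ℤ

ker(φ) = 2ℤ


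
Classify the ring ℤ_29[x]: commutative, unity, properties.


ℤ_29 is a field (n prime), so ℤ_29[x] is a commutative integral domain with unity
Commutative: Yes
Integral domain: Yes
Has unity: Yes

ℤ_29[x]: Commutative=Yes, Unity=Yes


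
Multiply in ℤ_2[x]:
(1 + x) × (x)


Expand and collect like terms; reduce coefficients mod 2:
x^0: 1·0 = 0 ≡ 0 (mod 2)
x^1: 1·1 + 1·0 = 1 ≡ 1 (mod 2)
x^2: 1·1 = 1 ≡ 1 (mod 2)
Result: x + x^2

f · g = x + x^2


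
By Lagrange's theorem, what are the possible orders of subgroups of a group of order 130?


Lagrange's theorem: |H| divides |G|
|G| = 130
Divisors of 130: 1, 2, 5, 10, 13, 26, 65, 130

Possible subgroup orders: {1, 2, 5, 10, 13, 26, 65, 130}


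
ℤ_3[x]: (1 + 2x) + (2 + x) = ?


Add coefficients mod 3:
x^0: 1 + 2 = 0 (mod 3)
x^1: 2 + 1 = 0 (mod 3)
Result: 0

f + g = 0


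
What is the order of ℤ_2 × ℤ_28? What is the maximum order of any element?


|ℤ_2 × ℤ_28| = 2 × 28 = 56
Max element order = lcm(2,28) = 28
Cyclic? No (gcd=2)

|ℤ_2×ℤ_28| = 56, max element order = 28


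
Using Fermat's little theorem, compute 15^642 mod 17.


Fermat's little theorem: if p is prime and gcd(a,p)=1, then a^(p-1) ≡ 1 (mod p)
p = 17 is prime, gcd(15,17) = 1
Reduce exponent: 642 mod 16 = 2
So 15^642 ≡ 15^2 (mod 17)
15^2 mod 17 = 4

15^642 ≡ 4 (mod 17)


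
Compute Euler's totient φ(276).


Factor n: 276 = 2^2 × 3 × 23
φ(n) = n · ∏(1 - 1/p) over distinct primes p | n
φ(276) = 276 · (1 - 1/2) · (1 - 1/3) · (1 - 1/23) = 88

φ(276) = 88


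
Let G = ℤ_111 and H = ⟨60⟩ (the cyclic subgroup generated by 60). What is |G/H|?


|⟨60⟩| = n / gcd(60, 111) = 111 / 3 = 37
H is normal (ℤ_111 is abelian).
|G/H| = |G| / |H| = 111 / 37 = 3

|G/H| = 3


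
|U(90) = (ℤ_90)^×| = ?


U(n) is the group of units mod n; |U(n)| = φ(n)
|U(90)| = φ(90) = 24

|U(90) = (ℤ_90)^×| = 24


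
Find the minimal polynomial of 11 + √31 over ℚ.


Let α = 11 + √31. Then α - 11 = √31, so (α - 11)² = 31, giving α² - 22α + 90 = 0. Degree 2 and α ∉ ℚ, so this is the minimal polynomial.

Minimal polynomial: x² - 22x + 90


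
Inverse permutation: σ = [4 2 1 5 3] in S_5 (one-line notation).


To find σ⁻¹, swap domain and range:
σ(1) = 4 → σ⁻¹(4) = 1
σ(2) = 2 → σ⁻¹(2) = 2
σ(3) = 1 → σ⁻¹(1) = 3
σ(4) = 5 → σ⁻¹(5) = 4
σ(5) = 3 → σ⁻¹(3) = 5

σ⁻¹ = [3 2 5 1 4]


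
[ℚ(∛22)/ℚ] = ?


∛22 has minimal polynomial x³ - 22 (irreducible over ℚ since 22 is not a perfect cube)

[ℚ(∛22)/ℚ] = 3


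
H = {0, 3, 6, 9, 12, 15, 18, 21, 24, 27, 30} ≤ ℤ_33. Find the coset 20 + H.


20 + H = {20 + h (mod 33) : h ∈ H}
20+0=20, 20+3=23, 20+6=26, 20+9=29, 20+12=32, 20+15=2, 20+18=5, 20+21=8, 20+24=11, 20+27=14, 20+30=17
20 + H = {2, 5, 8, 11, 14, 17, 20, 23, 26, 29, 32} = 2 + H

20 + H = {2, 5, 8, 11, 14, 17, 20, 23, 26, 29, 32}


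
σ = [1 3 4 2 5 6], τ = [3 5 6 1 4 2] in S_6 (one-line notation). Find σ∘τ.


σ∘τ: apply τ first, then σ
1 →τ 3 →σ 4
2 →τ 5 →σ 5
3 →τ 6 →σ 6
4 →τ 1 →σ 1
5 →τ 4 →σ 2
6 →τ 2 →σ 3

σ∘τ = [4 5 6 1 2 3]


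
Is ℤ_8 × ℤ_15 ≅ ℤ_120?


Comparing ℤ_8 × ℤ_15 and ℤ_120:
gcd(8,15) = 1, so ℤ_8 × ℤ_15 ≅ ℤ_120 (CRT)

Yes, ℤ_8 × ℤ_15 ≅ ℤ_120


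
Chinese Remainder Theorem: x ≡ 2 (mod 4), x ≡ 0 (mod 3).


m₁ = 4, m₂ = 3, gcd = 1, so CRT applies. M = m₁·m₂ = 12
Let M₁ = M/m₁ = 3, M₂ = M/m₂ = 4
Find y₁ ≡ M₁⁻¹ (mod m₁): 3⁻¹ ≡ 3 (mod 4)
Find y₂ ≡ M₂⁻¹ (mod m₂): 4⁻¹ ≡ 1 (mod 3)
x = a₁·M₁·y₁ + a₂·M₂·y₂ = 2·3·3 + 0·4·1 = 18
Reduce mod 12: x ≡ 6
Check: 6 mod 4 = 2 ✓, 6 mod 3 = 0 ✓

x ≡ 6 (mod 12)


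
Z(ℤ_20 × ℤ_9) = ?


Z(G) = {g ∈ G | gx = xg for all x ∈ G}
Direct product of abelian groups is abelian, so Z(G) = G

Z(ℤ_20 × ℤ_9) = ℤ_20 × ℤ_9


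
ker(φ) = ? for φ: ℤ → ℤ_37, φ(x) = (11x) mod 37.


Kernel = preimage of identity
ker(φ) = {x ∈ ℤ : 11x ≡ 0 (mod 37)}. gcd(11,37) = 1, so 11x ≡ 0 (mod 37) ⟺ x ≡ 0 (mod 37/1 = 37). Hence ker(φ) = 37ℤ

ker(φ) = 37ℤ


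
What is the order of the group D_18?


|D_n| = 2n (n rotations and n reflections)
|D_18| = 2×18 = 36

|D_18| = 36


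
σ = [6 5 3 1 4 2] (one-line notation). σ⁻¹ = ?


To find σ⁻¹, swap domain and range:
σ(1) = 6 → σ⁻¹(6) = 1
σ(2) = 5 → σ⁻¹(5) = 2
σ(3) = 3 → σ⁻¹(3) = 3
σ(4) = 1 → σ⁻¹(1) = 4
σ(5) = 4 → σ⁻¹(4) = 5
σ(6) = 2 → σ⁻¹(2) = 6

σ⁻¹ = [4 6 3 5 2 1]


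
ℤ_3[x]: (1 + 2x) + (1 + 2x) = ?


Add coefficients mod 3:
x^0: 1 + 1 = 2 (mod 3)
x^1: 2 + 2 = 1 (mod 3)
Result: 2 + x

f + g = 2 + x


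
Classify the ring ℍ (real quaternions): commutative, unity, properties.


quaternion multiplication is non-commutative (ij = k ≠ ji = -k); has unity 1; a division ring but not an integral domain since integral domains are commutative by convention
Commutative: No
Integral domain: No
Has unity: Yes

ℍ (real quaternions): Commutative=No, Unity=Yes


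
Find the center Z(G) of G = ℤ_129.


Z(G) = {g ∈ G | gx = xg for all x ∈ G}
ℤ_129 is abelian, so Z(G) = G

Z(ℤ_129) = ℤ_129


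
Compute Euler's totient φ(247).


Factor n: 247 = 13 × 19
φ(n) = n · ∏(1 - 1/p) over distinct primes p | n
φ(247) = 247 · (1 - 1/13) · (1 - 1/19) = 216

φ(247) = 216


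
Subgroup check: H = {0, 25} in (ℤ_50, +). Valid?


Subgroup test for H = {0, 25} in (ℤ_50, +):
(1) 0 ∈ H? Yes
(2) Closure: for all a,b ∈ H, (a+b) mod 50 ∈ H? Yes
(3) Inverses: for all a ∈ H, -a mod 50 ∈ H? Yes

Yes, H is a subgroup of ℤ_50


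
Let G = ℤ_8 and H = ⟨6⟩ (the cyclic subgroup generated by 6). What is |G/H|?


|⟨6⟩| = n / gcd(6, 8) = 8 / 2 = 4
H is normal (ℤ_8 is abelian).
|G/H| = |G| / |H| = 8 / 4 = 2

|G/H| = 2


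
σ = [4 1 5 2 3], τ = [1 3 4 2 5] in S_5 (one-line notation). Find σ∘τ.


σ∘τ: apply τ first, then σ
1 →τ 1 →σ 4
2 →τ 3 →σ 5
3 →τ 4 →σ 2
4 →τ 2 →σ 1
5 →τ 5 →σ 3

σ∘τ = [4 5 2 1 3]


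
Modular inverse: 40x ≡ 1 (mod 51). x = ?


Use the extended Euclidean algorithm to write 1 = 40·s + 51·t; then s mod 51 is the inverse.
Euclidean algorithm:
  40 = 0·51 + 40
  51 = 1·40 + 11
  40 = 3·11 + 7
  11 = 1·7 + 4
  7 = 1·4 + 3
  4 = 1·3 + 1
  3 = 3·1 + 0
gcd(40,51) = 1
Back-substitution gives: 40·(-14) + 51·(11) = 1
So 40⁻¹ ≡ -14 ≡ 37 (mod 51)
Check: 40 × 37 = 1480 ≡ 1 (mod 51) ✓

40⁻¹ ≡ 37 (mod 51)


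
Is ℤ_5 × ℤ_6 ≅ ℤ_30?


Comparing ℤ_5 × ℤ_6 and ℤ_30:
gcd(5,6) = 1, so ℤ_5 × ℤ_6 ≅ ℤ_30 (CRT)

Yes, ℤ_5 × ℤ_6 ≅ ℤ_30


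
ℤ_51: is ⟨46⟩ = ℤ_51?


g generates ℤ_n iff gcd(g, n) = 1
gcd(46, 51) = 1
Since gcd = 1, 46 is a generator.

Yes, 46 generates ℤ_51


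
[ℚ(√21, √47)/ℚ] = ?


[ℚ(√21,√47):ℚ] = [ℚ(√21,√47):ℚ(√21)]·[ℚ(√21):ℚ] = 2·2 = 4

[ℚ(√21, √47)/ℚ] = 4


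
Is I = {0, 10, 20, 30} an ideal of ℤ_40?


Check ideal conditions for I = {0, 10, 20, 30} in ℤ_40:
(1) I is an additive subgroup? Yes
(2) For r ∈ ℤ_40 and a ∈ I: r·a ∈ I? Yes

Yes, I is an ideal of ℤ_40


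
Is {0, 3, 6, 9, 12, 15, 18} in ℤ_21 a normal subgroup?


H = {0, 3, 6, 9, 12, 15, 18} in ℤ_21
ℤ_21 is abelian; every subgroup of an abelian group is normal

Yes, normal subgroup


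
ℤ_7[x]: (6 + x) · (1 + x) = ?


Expand and collect like terms; reduce coefficients mod 7:
x^0: 6·1 = 6 ≡ 6 (mod 7)
x^1: 6·1 + 1·1 = 7 ≡ 0 (mod 7)
x^2: 1·1 = 1 ≡ 1 (mod 7)
Result: 6 + x^2

f · g = 6 + x^2


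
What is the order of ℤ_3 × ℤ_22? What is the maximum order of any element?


|ℤ_3 × ℤ_22| = 3 × 22 = 66
Max element order = lcm(3,22) = 66
Cyclic? Yes (gcd=1)

|ℤ_3×ℤ_22| = 66, max element order = 66


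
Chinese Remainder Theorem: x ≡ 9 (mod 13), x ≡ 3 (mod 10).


m₁ = 13, m₂ = 10, gcd = 1, so CRT applies. M = m₁·m₂ = 130
Let M₁ = M/m₁ = 10, M₂ = M/m₂ = 13
Find y₁ ≡ M₁⁻¹ (mod m₁): 10⁻¹ ≡ 4 (mod 13)
Find y₂ ≡ M₂⁻¹ (mod m₂): 13⁻¹ ≡ 7 (mod 10)
x = a₁·M₁·y₁ + a₂·M₂·y₂ = 9·10·4 + 3·13·7 = 633
Reduce mod 130: x ≡ 113
Check: 113 mod 13 = 9 ✓, 113 mod 10 = 3 ✓

x ≡ 113 (mod 130)
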